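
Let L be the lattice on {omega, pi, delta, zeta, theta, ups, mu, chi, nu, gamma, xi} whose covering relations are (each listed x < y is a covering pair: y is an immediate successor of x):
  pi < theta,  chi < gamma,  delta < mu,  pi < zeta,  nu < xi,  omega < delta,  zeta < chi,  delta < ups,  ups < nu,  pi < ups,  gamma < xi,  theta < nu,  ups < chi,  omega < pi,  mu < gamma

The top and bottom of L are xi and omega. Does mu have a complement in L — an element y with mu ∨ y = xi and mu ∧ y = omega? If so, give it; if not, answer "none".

Need y with mu ∨ y = xi and mu ∧ y = omega.
Checking each element gives: theta.

theta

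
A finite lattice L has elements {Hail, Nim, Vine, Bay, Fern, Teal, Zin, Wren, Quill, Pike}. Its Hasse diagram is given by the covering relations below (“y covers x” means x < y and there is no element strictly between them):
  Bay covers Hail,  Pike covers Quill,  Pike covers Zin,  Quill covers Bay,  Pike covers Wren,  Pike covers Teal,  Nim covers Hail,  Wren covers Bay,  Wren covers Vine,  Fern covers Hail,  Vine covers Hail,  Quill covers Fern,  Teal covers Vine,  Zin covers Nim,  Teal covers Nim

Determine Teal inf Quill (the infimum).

Common lower bounds of {Teal, Quill}: Hail.
The greatest among these is Hail.

Hail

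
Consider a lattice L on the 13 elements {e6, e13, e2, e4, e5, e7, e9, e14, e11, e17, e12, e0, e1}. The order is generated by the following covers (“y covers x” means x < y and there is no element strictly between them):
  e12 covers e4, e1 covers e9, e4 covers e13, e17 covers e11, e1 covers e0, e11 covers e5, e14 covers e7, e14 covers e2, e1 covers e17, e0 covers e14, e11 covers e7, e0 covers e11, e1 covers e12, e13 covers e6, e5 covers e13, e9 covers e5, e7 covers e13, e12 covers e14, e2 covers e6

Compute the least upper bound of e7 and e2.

Common upper bounds of {e7, e2}: e0, e1, e12, e14.
The least among these is e14.

e14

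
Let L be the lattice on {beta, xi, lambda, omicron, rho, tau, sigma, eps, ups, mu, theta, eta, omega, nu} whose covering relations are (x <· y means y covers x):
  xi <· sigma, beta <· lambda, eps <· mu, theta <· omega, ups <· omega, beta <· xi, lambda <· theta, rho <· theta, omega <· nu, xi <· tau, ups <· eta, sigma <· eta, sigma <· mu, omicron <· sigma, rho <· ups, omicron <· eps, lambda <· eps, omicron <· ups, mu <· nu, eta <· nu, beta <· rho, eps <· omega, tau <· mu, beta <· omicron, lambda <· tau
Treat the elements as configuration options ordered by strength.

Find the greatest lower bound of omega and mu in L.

eps

Common lower bounds of {omega, mu}: beta, eps, lambda, omicron.
The greatest among these is eps.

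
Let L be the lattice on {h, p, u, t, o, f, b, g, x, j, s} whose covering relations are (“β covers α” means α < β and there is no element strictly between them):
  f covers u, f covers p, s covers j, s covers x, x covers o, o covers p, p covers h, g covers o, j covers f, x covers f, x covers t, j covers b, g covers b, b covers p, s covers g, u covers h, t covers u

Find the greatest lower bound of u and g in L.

Common lower bounds of {u, g}: h.
The greatest among these is h.

h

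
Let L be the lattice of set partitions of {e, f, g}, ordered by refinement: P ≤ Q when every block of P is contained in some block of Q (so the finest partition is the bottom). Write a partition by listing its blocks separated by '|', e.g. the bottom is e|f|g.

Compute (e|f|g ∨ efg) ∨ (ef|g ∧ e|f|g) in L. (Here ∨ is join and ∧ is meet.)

e|f|g ∨ efg = efg
ef|g ∧ e|f|g = e|f|g
efg ∨ e|f|g = efg

efg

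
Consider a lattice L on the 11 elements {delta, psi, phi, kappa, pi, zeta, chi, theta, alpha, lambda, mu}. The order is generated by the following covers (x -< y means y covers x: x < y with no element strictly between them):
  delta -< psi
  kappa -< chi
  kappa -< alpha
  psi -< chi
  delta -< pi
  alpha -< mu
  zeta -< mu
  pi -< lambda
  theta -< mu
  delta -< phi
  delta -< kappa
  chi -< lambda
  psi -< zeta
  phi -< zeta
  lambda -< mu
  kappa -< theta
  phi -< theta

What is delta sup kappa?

kappa

Common upper bounds of {delta, kappa}: alpha, chi, kappa, lambda, mu, theta.
The least among these is kappa.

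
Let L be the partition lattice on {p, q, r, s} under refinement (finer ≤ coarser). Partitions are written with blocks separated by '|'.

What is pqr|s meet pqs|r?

The meet (common refinement) of pqr|s and pqs|r intersects blocks pairwise, giving pq|r|s.

pq|r|s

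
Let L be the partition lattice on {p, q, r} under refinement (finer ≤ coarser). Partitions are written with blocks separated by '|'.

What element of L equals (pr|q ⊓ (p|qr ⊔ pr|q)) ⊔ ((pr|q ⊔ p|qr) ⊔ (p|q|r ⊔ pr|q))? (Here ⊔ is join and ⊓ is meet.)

p|qr ∨ pr|q = pqr
pr|q ∧ pqr = pr|q
pr|q ∨ p|qr = pqr
p|q|r ∨ pr|q = pr|q
pqr ∨ pr|q = pqr
pr|q ∨ pqr = pqr

pqr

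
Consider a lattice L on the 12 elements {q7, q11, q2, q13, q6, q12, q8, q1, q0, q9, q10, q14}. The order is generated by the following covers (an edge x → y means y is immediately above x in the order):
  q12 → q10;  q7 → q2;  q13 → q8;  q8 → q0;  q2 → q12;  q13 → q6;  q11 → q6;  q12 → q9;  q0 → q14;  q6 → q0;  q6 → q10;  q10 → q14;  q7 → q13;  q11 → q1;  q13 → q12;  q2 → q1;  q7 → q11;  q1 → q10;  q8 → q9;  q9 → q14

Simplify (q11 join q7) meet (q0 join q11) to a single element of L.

q11

q11 ∨ q7 = q11
q0 ∨ q11 = q0
q11 ∧ q0 = q11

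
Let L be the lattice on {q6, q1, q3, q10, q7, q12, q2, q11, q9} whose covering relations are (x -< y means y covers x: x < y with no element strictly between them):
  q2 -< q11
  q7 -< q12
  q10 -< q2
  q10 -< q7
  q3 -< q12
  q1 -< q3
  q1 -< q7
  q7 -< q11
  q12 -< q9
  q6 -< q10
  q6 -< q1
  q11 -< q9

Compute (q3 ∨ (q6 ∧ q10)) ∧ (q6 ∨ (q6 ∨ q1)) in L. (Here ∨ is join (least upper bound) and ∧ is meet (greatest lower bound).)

q6 ∧ q10 = q6
q3 ∨ q6 = q3
q6 ∨ q1 = q1
q6 ∨ q1 = q1
q3 ∧ q1 = q1

q1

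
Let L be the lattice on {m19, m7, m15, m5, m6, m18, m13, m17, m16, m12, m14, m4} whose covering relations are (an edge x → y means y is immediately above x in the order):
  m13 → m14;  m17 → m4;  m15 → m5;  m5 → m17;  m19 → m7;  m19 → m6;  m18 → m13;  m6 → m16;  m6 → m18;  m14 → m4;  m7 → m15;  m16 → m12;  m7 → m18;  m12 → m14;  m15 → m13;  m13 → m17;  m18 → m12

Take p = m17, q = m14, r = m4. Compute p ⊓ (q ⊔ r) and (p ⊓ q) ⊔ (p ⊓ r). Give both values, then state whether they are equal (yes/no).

m17; m17; yes

q ⊔ r = m4, so p ⊓ (q ⊔ r) = m17 ⊓ m4 = m17.
p ⊓ q = m13 and p ⊓ r = m17, so (p ⊓ q) ⊔ (p ⊓ r) = m13 ⊔ m17 = m17.
Equal: yes.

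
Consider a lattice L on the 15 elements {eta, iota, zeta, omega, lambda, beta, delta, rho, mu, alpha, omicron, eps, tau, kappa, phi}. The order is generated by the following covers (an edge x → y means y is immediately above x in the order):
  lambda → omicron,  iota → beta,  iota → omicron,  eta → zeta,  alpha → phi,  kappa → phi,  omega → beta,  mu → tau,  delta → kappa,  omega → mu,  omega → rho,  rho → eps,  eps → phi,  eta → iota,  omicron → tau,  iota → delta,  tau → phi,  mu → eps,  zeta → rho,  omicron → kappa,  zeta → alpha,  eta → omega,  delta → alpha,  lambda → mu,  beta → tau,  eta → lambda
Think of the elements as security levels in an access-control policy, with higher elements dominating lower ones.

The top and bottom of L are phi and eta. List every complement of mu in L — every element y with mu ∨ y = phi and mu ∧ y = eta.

alpha, delta

Need y with mu ∨ y = phi and mu ∧ y = eta.
Checking each element gives: alpha, delta.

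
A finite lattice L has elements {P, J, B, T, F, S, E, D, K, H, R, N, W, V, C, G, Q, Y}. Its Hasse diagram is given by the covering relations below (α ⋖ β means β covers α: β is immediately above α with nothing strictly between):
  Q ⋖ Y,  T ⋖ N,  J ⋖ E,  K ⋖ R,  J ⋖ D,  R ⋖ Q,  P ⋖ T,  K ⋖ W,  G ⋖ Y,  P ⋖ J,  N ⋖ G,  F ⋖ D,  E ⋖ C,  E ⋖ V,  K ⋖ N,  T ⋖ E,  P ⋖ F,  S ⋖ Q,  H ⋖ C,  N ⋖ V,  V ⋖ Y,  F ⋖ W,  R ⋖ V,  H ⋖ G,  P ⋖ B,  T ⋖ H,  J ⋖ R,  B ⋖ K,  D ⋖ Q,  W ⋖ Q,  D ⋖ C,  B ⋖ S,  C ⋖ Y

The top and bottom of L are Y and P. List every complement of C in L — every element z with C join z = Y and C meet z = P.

Need z with C ∨ z = Y and C ∧ z = P.
Checking each element gives: B, K, S.

B, K, S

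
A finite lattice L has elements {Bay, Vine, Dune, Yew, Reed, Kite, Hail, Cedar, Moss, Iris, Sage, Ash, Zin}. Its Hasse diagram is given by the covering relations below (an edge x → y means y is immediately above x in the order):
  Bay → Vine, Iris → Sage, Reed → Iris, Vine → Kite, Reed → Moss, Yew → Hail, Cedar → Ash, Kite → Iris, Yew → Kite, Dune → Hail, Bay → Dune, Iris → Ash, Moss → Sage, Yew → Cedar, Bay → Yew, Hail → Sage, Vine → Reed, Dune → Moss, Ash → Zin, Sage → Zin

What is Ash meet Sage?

Iris

Common lower bounds of {Ash, Sage}: Bay, Iris, Kite, Reed, Vine, Yew.
The greatest among these is Iris.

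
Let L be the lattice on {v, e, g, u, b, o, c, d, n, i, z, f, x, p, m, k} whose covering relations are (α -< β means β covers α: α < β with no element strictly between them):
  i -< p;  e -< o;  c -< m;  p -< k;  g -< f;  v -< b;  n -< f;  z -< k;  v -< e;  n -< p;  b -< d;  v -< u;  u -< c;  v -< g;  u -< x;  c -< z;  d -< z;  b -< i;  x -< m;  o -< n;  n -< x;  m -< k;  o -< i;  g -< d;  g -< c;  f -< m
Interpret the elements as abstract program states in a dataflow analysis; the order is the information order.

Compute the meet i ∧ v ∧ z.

Common lower bounds of {i, v, z}: v.
The greatest among these is v.

v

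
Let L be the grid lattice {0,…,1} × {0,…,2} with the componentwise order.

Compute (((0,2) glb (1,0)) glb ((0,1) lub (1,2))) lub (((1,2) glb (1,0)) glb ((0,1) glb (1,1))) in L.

(0,0)

(0,2) ∧ (1,0) = (0,0)
(0,1) ∨ (1,2) = (1,2)
(0,0) ∧ (1,2) = (0,0)
(1,2) ∧ (1,0) = (1,0)
(0,1) ∧ (1,1) = (0,1)
(1,0) ∧ (0,1) = (0,0)
(0,0) ∨ (0,0) = (0,0)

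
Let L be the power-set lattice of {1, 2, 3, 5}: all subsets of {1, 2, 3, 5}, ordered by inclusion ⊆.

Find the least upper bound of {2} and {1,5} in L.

{1,2,5}

Common upper bounds of {{2}, {1,5}}: {1,2,3,5}, {1,2,5}.
The least among these is {1,2,5}.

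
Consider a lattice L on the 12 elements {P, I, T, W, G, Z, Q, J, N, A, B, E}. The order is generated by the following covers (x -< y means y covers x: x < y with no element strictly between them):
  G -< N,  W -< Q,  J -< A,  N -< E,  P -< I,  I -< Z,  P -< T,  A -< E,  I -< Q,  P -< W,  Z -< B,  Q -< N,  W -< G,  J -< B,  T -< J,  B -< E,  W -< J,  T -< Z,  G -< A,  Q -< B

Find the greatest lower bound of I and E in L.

Common lower bounds of {I, E}: I, P.
The greatest among these is I.

I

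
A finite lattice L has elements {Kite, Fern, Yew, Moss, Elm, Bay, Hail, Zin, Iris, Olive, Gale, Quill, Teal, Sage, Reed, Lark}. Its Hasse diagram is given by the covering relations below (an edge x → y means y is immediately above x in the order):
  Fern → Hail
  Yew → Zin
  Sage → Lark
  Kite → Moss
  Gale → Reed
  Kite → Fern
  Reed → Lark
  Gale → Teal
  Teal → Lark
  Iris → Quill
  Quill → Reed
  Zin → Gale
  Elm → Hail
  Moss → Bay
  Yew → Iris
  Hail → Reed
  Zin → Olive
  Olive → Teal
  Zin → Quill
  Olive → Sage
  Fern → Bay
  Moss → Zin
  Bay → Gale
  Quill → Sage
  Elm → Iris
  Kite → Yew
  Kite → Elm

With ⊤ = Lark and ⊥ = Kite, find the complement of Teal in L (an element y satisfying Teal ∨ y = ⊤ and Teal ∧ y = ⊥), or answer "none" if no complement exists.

Need y with Teal ∨ y = Lark and Teal ∧ y = Kite.
Checking each element gives: Elm.

Elm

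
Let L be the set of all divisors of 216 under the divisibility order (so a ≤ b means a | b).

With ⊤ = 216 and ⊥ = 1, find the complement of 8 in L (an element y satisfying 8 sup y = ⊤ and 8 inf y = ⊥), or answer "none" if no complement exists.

Need y with 8 ∨ y = 216 and 8 ∧ y = 1.
Checking each element gives: 27.

27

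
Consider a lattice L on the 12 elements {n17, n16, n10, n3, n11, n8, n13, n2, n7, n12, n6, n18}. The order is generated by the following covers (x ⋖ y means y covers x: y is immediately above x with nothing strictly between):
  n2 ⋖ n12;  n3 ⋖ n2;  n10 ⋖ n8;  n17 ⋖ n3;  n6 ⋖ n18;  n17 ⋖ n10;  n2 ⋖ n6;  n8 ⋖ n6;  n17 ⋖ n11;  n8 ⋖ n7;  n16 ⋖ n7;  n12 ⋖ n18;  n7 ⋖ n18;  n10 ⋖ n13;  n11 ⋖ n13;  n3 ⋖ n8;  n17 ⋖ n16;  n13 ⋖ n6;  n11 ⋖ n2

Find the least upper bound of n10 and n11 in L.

n13

Common upper bounds of {n10, n11}: n13, n18, n6.
The least among these is n13.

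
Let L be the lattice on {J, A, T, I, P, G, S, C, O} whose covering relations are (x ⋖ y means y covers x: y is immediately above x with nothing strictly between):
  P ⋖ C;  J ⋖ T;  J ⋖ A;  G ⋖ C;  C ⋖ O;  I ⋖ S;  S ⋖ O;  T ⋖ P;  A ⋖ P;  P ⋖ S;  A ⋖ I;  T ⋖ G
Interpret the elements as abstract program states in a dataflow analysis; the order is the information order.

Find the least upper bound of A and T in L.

Common upper bounds of {A, T}: C, O, P, S.
The least among these is P.

P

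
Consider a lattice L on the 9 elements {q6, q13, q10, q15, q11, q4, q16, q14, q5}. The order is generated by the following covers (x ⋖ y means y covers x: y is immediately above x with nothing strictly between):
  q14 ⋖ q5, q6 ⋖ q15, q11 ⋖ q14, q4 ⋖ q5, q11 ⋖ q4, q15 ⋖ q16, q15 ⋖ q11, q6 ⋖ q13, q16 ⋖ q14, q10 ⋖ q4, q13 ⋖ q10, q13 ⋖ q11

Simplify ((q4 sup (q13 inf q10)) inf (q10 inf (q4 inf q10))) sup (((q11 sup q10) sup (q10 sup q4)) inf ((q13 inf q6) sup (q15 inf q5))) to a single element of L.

q13 ∧ q10 = q13
q4 ∨ q13 = q4
q4 ∧ q10 = q10
q10 ∧ q10 = q10
q4 ∧ q10 = q10
q11 ∨ q10 = q4
q10 ∨ q4 = q4
q4 ∨ q4 = q4
q13 ∧ q6 = q6
q15 ∧ q5 = q15
q6 ∨ q15 = q15
q4 ∧ q15 = q15
q10 ∨ q15 = q4

q4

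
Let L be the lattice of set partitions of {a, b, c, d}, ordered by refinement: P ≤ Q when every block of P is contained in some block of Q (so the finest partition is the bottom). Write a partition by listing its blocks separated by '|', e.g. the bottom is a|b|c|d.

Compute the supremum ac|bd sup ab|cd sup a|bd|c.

The join of ac|bd, ab|cd, a|bd|c merges any blocks that overlap across the partitions, giving abcd.

abcd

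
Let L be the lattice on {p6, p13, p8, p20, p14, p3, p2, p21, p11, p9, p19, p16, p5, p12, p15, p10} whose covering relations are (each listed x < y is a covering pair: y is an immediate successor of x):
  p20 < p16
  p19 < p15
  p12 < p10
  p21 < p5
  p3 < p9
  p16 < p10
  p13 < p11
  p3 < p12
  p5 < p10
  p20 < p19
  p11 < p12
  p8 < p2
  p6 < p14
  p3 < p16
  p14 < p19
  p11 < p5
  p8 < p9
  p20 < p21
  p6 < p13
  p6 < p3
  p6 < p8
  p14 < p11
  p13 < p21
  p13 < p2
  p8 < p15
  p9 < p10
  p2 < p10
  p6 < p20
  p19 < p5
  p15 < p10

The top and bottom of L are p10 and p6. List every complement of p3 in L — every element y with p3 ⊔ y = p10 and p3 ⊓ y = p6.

p15, p19, p2, p21, p5

Need y with p3 ∨ y = p10 and p3 ∧ y = p6.
Checking each element gives: p15, p19, p2, p21, p5.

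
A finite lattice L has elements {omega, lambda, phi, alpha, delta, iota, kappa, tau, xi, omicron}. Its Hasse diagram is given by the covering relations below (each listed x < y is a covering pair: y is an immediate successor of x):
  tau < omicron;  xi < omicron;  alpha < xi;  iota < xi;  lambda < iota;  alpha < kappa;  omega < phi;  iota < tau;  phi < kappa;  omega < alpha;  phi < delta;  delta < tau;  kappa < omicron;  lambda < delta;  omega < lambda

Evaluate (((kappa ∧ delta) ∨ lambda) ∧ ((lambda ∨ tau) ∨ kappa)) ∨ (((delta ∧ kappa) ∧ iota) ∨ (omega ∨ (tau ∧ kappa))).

kappa ∧ delta = phi
phi ∨ lambda = delta
lambda ∨ tau = tau
tau ∨ kappa = omicron
delta ∧ omicron = delta
delta ∧ kappa = phi
phi ∧ iota = omega
tau ∧ kappa = phi
omega ∨ phi = phi
omega ∨ phi = phi
delta ∨ phi = delta

delta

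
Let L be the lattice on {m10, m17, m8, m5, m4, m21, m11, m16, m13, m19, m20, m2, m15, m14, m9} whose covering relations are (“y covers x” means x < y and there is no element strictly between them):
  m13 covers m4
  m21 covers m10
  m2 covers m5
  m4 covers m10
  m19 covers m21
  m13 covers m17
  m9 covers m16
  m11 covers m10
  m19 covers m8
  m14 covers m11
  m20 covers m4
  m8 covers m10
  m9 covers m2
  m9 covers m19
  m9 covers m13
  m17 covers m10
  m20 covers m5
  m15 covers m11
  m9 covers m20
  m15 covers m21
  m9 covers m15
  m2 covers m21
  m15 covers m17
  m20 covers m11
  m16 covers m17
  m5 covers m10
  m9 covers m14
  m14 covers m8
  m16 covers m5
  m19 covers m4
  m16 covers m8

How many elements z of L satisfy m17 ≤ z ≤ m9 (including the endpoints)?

The interval [m17, m9] = {m13, m15, m16, m17, m9}, which has 5 elements.

5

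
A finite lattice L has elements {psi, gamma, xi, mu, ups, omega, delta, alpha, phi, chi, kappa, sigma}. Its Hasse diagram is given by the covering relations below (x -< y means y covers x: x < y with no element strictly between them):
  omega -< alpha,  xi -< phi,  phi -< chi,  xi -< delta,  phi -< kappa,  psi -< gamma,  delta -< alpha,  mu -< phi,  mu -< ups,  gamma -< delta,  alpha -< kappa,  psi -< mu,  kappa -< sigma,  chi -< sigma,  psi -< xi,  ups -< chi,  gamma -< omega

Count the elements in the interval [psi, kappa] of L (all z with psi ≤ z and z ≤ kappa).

The interval [psi, kappa] = {alpha, delta, gamma, kappa, mu, omega, phi, psi, xi}, which has 9 elements.

9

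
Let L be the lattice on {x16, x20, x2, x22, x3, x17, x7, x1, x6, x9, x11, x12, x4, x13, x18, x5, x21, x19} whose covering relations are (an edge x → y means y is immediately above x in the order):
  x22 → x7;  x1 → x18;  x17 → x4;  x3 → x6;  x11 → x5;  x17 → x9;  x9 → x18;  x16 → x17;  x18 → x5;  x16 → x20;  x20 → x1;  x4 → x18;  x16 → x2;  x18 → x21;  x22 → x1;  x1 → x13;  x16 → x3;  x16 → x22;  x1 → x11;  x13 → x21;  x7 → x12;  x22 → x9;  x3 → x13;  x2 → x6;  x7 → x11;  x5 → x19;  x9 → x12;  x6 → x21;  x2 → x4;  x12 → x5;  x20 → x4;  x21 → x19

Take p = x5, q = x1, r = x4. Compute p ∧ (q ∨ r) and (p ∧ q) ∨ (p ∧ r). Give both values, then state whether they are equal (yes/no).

x18; x18; yes

q ∨ r = x18, so p ∧ (q ∨ r) = x5 ∧ x18 = x18.
p ∧ q = x1 and p ∧ r = x4, so (p ∧ q) ∨ (p ∧ r) = x1 ∨ x4 = x18.
Equal: yes.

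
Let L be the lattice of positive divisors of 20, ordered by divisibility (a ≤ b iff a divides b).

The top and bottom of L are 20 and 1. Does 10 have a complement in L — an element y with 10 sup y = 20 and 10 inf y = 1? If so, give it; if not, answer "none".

none

For every candidate y, either 10 ∨ y ≠ 20 or 10 ∧ y ≠ 1; no complement exists.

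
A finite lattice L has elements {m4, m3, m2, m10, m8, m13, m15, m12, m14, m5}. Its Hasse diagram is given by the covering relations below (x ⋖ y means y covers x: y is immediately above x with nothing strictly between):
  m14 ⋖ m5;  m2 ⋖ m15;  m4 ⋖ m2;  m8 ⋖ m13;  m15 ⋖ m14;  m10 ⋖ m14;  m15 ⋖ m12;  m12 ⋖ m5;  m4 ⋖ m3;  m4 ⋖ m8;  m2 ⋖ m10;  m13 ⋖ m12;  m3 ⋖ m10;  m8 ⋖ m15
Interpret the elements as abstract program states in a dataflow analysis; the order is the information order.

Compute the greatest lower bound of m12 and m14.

m15

Common lower bounds of {m12, m14}: m15, m2, m4, m8.
The greatest among these is m15.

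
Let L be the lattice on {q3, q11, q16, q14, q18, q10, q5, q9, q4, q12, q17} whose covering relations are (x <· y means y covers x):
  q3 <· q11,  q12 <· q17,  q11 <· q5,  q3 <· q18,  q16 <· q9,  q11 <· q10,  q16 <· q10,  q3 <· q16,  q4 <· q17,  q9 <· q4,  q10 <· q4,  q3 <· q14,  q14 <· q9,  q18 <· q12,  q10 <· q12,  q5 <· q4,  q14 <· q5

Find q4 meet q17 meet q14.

q14

Common lower bounds of {q4, q17, q14}: q14, q3.
The greatest among these is q14.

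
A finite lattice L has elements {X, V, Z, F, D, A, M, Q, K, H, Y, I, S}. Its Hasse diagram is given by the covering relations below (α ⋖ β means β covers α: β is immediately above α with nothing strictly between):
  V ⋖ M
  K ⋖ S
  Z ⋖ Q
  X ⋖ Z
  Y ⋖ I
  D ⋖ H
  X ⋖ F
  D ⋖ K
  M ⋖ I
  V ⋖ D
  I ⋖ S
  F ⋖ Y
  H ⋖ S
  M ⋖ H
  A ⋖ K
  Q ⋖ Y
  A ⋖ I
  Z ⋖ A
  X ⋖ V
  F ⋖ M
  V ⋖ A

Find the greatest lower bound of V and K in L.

V

Common lower bounds of {V, K}: V, X.
The greatest among these is V.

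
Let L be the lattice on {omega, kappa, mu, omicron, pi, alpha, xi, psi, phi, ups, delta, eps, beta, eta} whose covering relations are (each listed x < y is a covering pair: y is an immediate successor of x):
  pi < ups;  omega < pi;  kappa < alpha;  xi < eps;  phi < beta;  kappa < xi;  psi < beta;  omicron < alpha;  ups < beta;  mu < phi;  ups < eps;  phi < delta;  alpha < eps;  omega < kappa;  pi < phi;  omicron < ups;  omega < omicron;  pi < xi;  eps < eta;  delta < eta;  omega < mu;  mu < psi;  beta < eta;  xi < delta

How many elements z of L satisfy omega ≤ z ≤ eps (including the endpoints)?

8

The interval [omega, eps] = {alpha, eps, kappa, omega, omicron, pi, ups, xi}, which has 8 elements.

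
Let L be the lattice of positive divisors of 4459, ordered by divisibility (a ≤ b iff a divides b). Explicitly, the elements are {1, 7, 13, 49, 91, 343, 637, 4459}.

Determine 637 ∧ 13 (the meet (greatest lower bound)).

In the divisibility order, the meet is the greatest common divisor: gcd(637, 13) = 13.

13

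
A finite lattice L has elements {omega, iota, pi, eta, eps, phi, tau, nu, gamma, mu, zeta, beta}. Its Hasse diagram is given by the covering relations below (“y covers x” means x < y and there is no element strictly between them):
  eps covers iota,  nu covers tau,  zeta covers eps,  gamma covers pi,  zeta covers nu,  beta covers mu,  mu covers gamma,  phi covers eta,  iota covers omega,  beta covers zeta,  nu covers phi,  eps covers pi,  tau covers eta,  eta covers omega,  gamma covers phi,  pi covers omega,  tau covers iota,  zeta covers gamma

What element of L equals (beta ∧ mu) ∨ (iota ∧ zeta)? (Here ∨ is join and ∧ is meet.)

beta

beta ∧ mu = mu
iota ∧ zeta = iota
mu ∨ iota = beta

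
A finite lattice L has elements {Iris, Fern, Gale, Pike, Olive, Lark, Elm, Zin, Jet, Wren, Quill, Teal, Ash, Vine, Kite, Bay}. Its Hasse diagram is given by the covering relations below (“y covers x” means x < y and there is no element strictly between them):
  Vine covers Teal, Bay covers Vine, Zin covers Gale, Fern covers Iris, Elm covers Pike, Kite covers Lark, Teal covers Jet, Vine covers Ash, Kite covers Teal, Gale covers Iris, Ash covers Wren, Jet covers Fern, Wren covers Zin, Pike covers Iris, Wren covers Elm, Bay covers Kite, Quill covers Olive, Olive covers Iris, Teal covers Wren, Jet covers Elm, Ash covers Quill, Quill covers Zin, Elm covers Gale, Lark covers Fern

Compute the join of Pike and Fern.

Jet

Common upper bounds of {Pike, Fern}: Bay, Jet, Kite, Teal, Vine.
The least among these is Jet.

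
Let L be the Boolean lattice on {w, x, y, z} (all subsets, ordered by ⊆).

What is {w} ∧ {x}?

∅

Under ⊆, meet is intersection: {w} ∩ {x} = ∅.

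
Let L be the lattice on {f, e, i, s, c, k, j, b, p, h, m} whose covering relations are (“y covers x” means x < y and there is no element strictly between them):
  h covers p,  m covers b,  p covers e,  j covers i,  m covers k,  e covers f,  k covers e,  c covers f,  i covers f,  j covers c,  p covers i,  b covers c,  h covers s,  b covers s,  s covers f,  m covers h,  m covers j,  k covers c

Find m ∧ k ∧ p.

Common lower bounds of {m, k, p}: e, f.
The greatest among these is e.

e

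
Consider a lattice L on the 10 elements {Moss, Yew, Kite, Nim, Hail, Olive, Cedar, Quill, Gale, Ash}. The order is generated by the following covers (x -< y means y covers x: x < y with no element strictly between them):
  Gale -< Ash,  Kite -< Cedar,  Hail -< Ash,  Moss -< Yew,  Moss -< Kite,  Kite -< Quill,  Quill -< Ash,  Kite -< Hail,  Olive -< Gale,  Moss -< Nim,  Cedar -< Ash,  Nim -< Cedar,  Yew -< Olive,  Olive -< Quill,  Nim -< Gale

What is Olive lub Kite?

Common upper bounds of {Olive, Kite}: Ash, Quill.
The least among these is Quill.

Quill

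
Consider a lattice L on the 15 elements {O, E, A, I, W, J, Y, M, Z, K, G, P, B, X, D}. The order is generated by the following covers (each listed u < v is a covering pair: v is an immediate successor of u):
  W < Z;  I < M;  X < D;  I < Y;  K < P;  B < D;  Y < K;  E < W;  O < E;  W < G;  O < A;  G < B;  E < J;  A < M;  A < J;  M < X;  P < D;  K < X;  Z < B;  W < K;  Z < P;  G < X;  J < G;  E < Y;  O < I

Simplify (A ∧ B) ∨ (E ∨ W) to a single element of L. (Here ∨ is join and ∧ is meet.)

G

A ∧ B = A
E ∨ W = W
A ∨ W = G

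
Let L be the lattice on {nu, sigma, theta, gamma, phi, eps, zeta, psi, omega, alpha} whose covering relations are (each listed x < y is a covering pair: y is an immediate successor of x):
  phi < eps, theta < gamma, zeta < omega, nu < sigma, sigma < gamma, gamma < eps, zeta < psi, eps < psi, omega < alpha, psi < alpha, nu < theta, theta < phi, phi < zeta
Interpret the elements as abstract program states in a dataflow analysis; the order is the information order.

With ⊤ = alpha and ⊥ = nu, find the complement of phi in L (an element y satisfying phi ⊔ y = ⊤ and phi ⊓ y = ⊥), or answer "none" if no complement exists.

For every candidate y, either phi ∨ y ≠ alpha or phi ∧ y ≠ nu; no complement exists.

none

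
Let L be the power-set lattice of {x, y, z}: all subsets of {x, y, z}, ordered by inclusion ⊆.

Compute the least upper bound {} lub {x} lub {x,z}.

{x,z}

Under ⊆, join is union: {} ∪ {x} ∪ {x,z} = {x,z}.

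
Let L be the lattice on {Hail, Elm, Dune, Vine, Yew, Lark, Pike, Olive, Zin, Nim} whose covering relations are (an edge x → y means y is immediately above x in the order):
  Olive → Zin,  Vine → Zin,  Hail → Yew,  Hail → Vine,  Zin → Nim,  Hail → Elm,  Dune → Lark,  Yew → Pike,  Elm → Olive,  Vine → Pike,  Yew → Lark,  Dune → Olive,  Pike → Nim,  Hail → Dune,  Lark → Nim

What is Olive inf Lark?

Common lower bounds of {Olive, Lark}: Dune, Hail.
The greatest among these is Dune.

Dune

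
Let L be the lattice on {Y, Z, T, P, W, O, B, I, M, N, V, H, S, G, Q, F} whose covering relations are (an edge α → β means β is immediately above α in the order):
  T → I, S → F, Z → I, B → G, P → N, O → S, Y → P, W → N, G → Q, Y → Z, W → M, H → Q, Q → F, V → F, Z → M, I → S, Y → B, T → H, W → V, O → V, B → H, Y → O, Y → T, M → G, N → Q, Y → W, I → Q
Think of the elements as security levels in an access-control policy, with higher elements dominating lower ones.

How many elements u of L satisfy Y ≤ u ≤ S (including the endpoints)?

The interval [Y, S] = {I, O, S, T, Y, Z}, which has 6 elements.

6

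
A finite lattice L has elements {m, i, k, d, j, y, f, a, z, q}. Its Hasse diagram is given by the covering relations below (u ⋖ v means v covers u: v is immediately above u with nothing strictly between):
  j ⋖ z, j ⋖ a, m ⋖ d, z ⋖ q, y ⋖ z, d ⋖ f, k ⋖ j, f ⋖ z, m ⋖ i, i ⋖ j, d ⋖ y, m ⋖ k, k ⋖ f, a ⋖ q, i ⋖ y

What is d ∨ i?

y

Common upper bounds of {d, i}: q, y, z.
The least among these is y.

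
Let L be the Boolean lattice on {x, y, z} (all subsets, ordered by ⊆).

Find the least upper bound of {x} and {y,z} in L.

Under ⊆, join is union: {x} ∪ {y,z} = {x,y,z}.

{x,y,z}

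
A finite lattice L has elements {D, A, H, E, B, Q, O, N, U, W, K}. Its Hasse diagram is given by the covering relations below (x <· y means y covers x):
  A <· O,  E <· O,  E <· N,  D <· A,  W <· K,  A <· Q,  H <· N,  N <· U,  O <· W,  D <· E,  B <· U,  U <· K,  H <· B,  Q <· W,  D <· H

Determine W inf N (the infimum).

E

Common lower bounds of {W, N}: D, E.
The greatest among these is E.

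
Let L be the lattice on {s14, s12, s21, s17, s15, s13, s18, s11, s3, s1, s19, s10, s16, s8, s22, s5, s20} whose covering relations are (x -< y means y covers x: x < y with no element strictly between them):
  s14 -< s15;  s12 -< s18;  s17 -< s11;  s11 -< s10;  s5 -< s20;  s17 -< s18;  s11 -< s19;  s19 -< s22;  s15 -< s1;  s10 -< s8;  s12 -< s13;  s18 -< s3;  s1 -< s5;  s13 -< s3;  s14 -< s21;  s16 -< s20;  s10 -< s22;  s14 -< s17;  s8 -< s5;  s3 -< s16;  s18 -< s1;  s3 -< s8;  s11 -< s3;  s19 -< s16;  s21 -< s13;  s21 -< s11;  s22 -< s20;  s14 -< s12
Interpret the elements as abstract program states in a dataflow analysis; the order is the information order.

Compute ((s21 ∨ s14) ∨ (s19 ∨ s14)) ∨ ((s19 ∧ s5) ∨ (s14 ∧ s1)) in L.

s21 ∨ s14 = s21
s19 ∨ s14 = s19
s21 ∨ s19 = s19
s19 ∧ s5 = s11
s14 ∧ s1 = s14
s11 ∨ s14 = s11
s19 ∨ s11 = s19

s19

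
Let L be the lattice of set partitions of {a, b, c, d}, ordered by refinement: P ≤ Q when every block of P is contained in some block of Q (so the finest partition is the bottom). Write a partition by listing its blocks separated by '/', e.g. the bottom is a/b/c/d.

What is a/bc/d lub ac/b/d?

abc/d

Common upper bounds of {a/bc/d, ac/b/d}: abc/d, abcd.
The least among these is abc/d.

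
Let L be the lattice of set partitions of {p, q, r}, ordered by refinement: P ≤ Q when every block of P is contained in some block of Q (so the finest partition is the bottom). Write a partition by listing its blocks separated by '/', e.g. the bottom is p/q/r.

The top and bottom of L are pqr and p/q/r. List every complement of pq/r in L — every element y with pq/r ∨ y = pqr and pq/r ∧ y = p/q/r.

p/qr, pr/q

Need y with pq/r ∨ y = pqr and pq/r ∧ y = p/q/r.
Checking each element gives: p/qr, pr/q.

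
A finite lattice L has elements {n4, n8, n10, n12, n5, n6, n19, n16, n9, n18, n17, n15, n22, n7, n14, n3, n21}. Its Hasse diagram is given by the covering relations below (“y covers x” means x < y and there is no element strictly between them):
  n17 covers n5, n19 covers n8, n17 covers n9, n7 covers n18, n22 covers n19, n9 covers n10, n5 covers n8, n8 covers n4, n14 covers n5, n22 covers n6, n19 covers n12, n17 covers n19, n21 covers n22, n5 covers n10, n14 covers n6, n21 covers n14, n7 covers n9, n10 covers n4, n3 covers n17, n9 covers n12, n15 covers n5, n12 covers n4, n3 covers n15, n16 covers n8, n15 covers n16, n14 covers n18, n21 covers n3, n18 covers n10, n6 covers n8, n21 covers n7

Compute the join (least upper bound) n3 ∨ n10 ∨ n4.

n3

Common upper bounds of {n3, n10, n4}: n21, n3.
The least among these is n3.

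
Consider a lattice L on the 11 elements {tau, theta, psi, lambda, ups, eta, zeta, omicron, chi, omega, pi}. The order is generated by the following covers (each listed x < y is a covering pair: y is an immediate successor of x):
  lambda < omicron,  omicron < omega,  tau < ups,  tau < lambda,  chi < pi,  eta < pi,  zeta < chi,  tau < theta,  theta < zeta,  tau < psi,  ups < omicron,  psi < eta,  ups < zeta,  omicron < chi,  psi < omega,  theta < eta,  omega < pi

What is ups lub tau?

Common upper bounds of {ups, tau}: chi, omega, omicron, pi, ups, zeta.
The least among these is ups.

ups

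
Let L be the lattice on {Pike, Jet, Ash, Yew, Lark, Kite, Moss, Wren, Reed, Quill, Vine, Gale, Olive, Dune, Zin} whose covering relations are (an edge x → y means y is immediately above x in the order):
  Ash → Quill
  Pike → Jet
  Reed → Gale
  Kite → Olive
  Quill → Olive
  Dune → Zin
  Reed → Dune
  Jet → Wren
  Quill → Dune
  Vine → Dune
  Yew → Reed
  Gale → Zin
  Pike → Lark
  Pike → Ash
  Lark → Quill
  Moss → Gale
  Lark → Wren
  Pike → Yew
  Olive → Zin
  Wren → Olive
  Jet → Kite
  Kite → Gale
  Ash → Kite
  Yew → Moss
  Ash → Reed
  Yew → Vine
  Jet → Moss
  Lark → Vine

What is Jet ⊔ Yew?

Common upper bounds of {Jet, Yew}: Gale, Moss, Zin.
The least among these is Moss.

Moss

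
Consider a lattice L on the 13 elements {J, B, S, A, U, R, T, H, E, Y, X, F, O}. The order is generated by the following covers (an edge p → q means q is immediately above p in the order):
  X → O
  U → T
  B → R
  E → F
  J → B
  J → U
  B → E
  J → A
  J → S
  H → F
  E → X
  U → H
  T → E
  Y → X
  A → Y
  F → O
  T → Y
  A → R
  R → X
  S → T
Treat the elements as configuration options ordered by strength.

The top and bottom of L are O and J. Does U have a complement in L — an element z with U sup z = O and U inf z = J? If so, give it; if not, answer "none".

none

For every candidate z, either U ∨ z ≠ O or U ∧ z ≠ J; no complement exists.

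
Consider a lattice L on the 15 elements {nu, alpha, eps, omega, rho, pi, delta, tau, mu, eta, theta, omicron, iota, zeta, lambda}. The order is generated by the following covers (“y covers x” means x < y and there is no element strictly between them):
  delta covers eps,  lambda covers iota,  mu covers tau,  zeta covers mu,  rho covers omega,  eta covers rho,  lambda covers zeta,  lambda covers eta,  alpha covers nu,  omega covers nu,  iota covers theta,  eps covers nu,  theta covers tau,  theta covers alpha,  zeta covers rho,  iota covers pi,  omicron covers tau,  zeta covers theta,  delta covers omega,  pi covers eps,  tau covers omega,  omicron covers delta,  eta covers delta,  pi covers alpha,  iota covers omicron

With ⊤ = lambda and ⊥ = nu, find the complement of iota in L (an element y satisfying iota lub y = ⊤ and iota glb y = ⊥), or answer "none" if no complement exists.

For every candidate y, either iota ∨ y ≠ lambda or iota ∧ y ≠ nu; no complement exists.

none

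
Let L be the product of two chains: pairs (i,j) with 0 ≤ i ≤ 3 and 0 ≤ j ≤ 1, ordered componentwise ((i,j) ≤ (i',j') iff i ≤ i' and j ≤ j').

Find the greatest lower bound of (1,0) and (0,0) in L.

In a product of chains, the meet is componentwise min, giving (0,0).

(0,0)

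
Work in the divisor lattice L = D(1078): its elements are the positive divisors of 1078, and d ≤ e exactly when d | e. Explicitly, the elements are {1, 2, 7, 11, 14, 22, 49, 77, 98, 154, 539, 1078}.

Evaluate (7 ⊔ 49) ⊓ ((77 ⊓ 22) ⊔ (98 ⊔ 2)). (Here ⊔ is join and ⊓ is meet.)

7 ∨ 49 = 49
77 ∧ 22 = 11
98 ∨ 2 = 98
11 ∨ 98 = 1078
49 ∧ 1078 = 49

49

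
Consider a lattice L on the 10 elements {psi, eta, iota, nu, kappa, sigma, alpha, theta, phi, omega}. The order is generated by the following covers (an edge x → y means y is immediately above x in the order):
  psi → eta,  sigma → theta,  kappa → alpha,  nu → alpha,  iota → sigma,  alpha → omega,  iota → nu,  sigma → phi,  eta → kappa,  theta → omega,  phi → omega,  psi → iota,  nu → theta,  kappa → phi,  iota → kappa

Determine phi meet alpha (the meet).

kappa

Common lower bounds of {phi, alpha}: eta, iota, kappa, psi.
The greatest among these is kappa.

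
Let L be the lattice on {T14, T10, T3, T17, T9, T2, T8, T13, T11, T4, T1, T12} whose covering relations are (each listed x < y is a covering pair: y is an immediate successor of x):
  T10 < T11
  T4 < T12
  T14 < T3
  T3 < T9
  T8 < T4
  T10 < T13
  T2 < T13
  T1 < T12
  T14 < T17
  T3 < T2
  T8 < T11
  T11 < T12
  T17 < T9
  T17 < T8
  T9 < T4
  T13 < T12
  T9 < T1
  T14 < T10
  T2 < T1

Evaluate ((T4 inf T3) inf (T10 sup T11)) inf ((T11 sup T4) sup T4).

T4 ∧ T3 = T3
T10 ∨ T11 = T11
T3 ∧ T11 = T14
T11 ∨ T4 = T12
T12 ∨ T4 = T12
T14 ∧ T12 = T14

T14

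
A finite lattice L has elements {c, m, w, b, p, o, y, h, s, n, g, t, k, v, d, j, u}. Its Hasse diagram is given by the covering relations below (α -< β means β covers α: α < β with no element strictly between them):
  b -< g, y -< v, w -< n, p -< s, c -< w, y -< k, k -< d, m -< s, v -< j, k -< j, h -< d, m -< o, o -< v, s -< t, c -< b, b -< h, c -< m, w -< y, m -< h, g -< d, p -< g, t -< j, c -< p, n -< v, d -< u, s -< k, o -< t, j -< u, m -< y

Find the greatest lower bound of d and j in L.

k

Common lower bounds of {d, j}: c, k, m, p, s, w, y.
The greatest among these is k.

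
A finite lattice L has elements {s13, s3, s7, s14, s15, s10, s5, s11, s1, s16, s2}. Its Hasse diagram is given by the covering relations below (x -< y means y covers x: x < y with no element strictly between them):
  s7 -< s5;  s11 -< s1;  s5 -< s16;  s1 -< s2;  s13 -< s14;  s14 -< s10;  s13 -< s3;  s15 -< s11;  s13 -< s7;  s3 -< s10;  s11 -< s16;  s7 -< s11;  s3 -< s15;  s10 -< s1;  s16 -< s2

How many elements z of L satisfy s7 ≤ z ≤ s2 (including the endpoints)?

6

The interval [s7, s2] = {s1, s11, s16, s2, s5, s7}, which has 6 elements.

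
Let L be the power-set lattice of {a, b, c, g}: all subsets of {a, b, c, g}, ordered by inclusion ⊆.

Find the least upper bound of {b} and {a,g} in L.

{a,b,g}

Under ⊆, join is union: {b} ∪ {a,g} = {a,b,g}.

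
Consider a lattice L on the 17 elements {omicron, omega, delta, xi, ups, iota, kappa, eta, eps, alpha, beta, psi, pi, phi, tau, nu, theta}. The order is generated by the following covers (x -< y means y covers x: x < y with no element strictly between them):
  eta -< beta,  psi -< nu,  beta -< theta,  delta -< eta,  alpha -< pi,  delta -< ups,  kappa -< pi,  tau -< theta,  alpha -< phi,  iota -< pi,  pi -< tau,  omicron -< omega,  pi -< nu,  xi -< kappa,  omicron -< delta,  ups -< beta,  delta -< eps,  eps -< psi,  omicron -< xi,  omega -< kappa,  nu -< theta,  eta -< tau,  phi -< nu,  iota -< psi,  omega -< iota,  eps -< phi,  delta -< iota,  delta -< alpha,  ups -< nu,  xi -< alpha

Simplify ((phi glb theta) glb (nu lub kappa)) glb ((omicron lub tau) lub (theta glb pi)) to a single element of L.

alpha

phi ∧ theta = phi
nu ∨ kappa = nu
phi ∧ nu = phi
omicron ∨ tau = tau
theta ∧ pi = pi
tau ∨ pi = tau
phi ∧ tau = alpha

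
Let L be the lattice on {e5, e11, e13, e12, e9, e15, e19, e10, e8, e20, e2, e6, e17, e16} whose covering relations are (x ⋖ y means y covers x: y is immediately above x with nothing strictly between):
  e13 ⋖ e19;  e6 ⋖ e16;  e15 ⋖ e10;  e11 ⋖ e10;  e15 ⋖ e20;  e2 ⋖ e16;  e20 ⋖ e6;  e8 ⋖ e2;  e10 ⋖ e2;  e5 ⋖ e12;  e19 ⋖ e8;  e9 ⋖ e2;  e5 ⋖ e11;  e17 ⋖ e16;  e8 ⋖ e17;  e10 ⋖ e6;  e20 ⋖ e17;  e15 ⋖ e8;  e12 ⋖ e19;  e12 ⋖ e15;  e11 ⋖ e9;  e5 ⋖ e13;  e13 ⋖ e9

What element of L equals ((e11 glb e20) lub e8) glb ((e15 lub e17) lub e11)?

e11 ∧ e20 = e5
e5 ∨ e8 = e8
e15 ∨ e17 = e17
e17 ∨ e11 = e16
e8 ∧ e16 = e8

e8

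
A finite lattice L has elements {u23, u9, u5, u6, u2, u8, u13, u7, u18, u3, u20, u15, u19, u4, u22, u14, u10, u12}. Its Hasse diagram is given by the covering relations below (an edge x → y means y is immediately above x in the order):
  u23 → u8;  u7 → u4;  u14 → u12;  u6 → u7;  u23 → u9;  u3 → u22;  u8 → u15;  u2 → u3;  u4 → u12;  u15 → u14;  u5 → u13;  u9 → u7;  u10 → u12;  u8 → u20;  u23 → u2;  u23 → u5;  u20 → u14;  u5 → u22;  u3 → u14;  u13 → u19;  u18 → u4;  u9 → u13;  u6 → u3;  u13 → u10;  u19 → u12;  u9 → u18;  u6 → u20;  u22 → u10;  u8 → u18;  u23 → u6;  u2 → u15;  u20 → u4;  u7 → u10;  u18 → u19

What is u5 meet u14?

Common lower bounds of {u5, u14}: u23.
The greatest among these is u23.

u23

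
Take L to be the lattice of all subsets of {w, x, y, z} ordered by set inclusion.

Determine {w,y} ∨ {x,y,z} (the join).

{w,x,y,z}

Under ⊆, join is union: {w,y} ∪ {x,y,z} = {w,x,y,z}.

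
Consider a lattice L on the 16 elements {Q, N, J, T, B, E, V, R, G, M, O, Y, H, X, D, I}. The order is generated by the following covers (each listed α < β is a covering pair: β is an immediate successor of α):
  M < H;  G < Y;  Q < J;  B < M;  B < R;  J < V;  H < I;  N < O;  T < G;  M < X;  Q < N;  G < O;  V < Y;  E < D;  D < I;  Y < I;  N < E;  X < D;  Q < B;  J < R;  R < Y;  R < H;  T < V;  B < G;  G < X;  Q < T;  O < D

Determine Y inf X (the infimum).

G

Common lower bounds of {Y, X}: B, G, Q, T.
The greatest among these is G.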